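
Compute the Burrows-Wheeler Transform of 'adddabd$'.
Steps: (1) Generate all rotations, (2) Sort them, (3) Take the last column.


Rotations (sorted):
  0: $adddabd -> last char: d
  1: abd$addd -> last char: d
  2: adddabd$ -> last char: $
  3: bd$addda -> last char: a
  4: d$adddab -> last char: b
  5: dabd$add -> last char: d
  6: ddabd$ad -> last char: d
  7: dddabd$a -> last char: a


BWT = dd$abdda


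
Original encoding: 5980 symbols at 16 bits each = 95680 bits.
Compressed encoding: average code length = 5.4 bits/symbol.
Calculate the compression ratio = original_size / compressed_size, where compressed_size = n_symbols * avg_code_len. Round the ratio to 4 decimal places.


original_size = n_symbols * orig_bits = 5980 * 16 = 95680 bits
compressed_size = n_symbols * avg_code_len = 5980 * 5.4 = 32292.0 bits
ratio = original_size / compressed_size = 95680 / 32292.0 = 2.963

Compression ratio = 2.963


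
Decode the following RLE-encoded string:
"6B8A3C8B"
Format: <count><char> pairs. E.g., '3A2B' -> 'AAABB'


Expanding each <count><char> pair:
  6B -> 'BBBBBB'
  8A -> 'AAAAAAAA'
  3C -> 'CCC'
  8B -> 'BBBBBBBB'

Decoded = BBBBBBAAAAAAAACCCBBBBBBBB


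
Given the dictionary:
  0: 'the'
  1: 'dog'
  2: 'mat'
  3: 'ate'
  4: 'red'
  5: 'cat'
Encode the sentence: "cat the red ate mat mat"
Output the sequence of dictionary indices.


Look up each word in the dictionary:
  'cat' -> 5
  'the' -> 0
  'red' -> 4
  'ate' -> 3
  'mat' -> 2
  'mat' -> 2

Encoded: [5, 0, 4, 3, 2, 2]


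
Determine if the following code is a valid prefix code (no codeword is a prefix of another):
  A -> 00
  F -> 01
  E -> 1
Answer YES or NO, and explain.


Checking each pair (does one codeword prefix another?):
  A='00' vs F='01': no prefix
  A='00' vs E='1': no prefix
  F='01' vs A='00': no prefix
  F='01' vs E='1': no prefix
  E='1' vs A='00': no prefix
  E='1' vs F='01': no prefix
No violation found over all pairs.

YES -- this is a valid prefix code. No codeword is a prefix of any other codeword.


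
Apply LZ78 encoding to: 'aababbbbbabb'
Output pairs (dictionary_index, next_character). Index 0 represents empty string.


LZ78 encoding steps:
Dictionary: {0: ''}
Step 1: w='' (idx 0), next='a' -> output (0, 'a'), add 'a' as idx 1
Step 2: w='a' (idx 1), next='b' -> output (1, 'b'), add 'ab' as idx 2
Step 3: w='ab' (idx 2), next='b' -> output (2, 'b'), add 'abb' as idx 3
Step 4: w='' (idx 0), next='b' -> output (0, 'b'), add 'b' as idx 4
Step 5: w='b' (idx 4), next='b' -> output (4, 'b'), add 'bb' as idx 5
Step 6: w='abb' (idx 3), end of input -> output (3, '')


Encoded: [(0, 'a'), (1, 'b'), (2, 'b'), (0, 'b'), (4, 'b'), (3, '')]


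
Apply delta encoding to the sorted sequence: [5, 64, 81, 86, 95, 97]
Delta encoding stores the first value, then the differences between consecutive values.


First value: 5
Deltas:
  64 - 5 = 59
  81 - 64 = 17
  86 - 81 = 5
  95 - 86 = 9
  97 - 95 = 2


Delta encoded: [5, 59, 17, 5, 9, 2]


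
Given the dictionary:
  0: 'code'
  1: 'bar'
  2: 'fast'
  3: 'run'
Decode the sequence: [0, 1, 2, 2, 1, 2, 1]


Look up each index in the dictionary:
  0 -> 'code'
  1 -> 'bar'
  2 -> 'fast'
  2 -> 'fast'
  1 -> 'bar'
  2 -> 'fast'
  1 -> 'bar'

Decoded: "code bar fast fast bar fast bar"


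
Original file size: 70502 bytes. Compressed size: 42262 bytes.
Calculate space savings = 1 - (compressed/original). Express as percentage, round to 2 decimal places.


ratio = compressed/original = 42262/70502 = 0.599444
savings = 1 - ratio = 1 - 0.599444 = 0.400556
as a percentage: 0.400556 * 100 = 40.06%

Space savings = 1 - 42262/70502 = 40.06%


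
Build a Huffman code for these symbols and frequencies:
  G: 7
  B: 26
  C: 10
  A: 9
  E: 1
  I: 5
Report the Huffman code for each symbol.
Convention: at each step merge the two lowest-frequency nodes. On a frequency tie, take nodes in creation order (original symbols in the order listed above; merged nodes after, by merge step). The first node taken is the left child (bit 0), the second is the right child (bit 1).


Huffman tree construction:
Step 1: Merge E(1) + I(5) = 6
Step 2: Merge (E+I)(6) + G(7) = 13
Step 3: Merge A(9) + C(10) = 19
Step 4: Merge ((E+I)+G)(13) + (A+C)(19) = 32
Step 5: Merge B(26) + (((E+I)+G)+(A+C))(32) = 58
Read each symbol's code off the tree from the root (left child = 0, right child = 1).

Codes:
  G: 101 (length 3)
  B: 0 (length 1)
  C: 111 (length 3)
  A: 110 (length 3)
  E: 1000 (length 4)
  I: 1001 (length 4)
Average code length: 128/58 = 2.2069 bits/symbol


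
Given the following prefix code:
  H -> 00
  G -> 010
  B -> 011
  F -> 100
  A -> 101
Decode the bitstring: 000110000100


Decoding step by step:
Bits 00 -> H
Bits 011 -> B
Bits 00 -> H
Bits 00 -> H
Bits 100 -> F


Decoded message: HBHHF


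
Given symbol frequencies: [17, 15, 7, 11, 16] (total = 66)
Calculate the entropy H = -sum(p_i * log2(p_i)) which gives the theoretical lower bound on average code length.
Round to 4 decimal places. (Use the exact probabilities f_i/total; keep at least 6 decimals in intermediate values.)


Per-symbol terms -p_i * log2(p_i) with p_i = f_i/66:
  p = 17/66 = 0.257576: log2(p) = -1.956931, -p*log2(p) = 0.504058
  p = 15/66 = 0.227273: log2(p) = -2.137504, -p*log2(p) = 0.485796
  p = 7/66 = 0.106061: log2(p) = -3.237039, -p*log2(p) = 0.343322
  p = 11/66 = 0.166667: log2(p) = -2.584963, -p*log2(p) = 0.430827
  p = 16/66 = 0.242424: log2(p) = -2.044394, -p*log2(p) = 0.495611
H = 0.504058 + 0.485796 + 0.343322 + 0.430827 + 0.495611 = 2.259614

H = 2.2596 bits/symbol


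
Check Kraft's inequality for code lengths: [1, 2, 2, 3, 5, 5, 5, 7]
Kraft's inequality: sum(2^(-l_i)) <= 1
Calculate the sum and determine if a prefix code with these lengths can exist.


Sum = 2^(-1) + 2^(-2) + 2^(-2) + 2^(-3) + 2^(-5) + 2^(-5) + 2^(-5) + 2^(-7)
    = 0.5 + 0.25 + 0.25 + 0.125 + 0.03125 + 0.03125 + 0.03125 + 0.0078125
    = 157/128 = 1.2265625
Since 1.2265625 > 1, Kraft's inequality is NOT satisfied.
A prefix code with these lengths CANNOT exist.

Kraft sum = 1.2265625. Not satisfied.


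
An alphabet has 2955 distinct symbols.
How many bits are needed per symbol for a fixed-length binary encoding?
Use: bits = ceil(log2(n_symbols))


log2(2955) = 11.5289
Bracket: 2^11 = 2048 < 2955 <= 2^12 = 4096
So ceil(log2(2955)) = 12

bits = ceil(log2(2955)) = ceil(11.5289) = 12 bits


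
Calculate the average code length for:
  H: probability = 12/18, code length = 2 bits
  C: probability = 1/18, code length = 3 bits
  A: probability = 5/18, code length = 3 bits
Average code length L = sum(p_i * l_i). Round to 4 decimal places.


Weighted contributions p_i * l_i:
  H: (12/18) * 2 = 24/18
  C: (1/18) * 3 = 3/18
  A: (5/18) * 3 = 15/18
Sum = (24 + 3 + 15)/18 = 42/18

L = 42/18 = 2.3333 bits/symbol


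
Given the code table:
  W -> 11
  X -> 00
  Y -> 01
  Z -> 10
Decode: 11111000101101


Decoding:
11 -> W
11 -> W
10 -> Z
00 -> X
10 -> Z
11 -> W
01 -> Y


Result: WWZXZWY


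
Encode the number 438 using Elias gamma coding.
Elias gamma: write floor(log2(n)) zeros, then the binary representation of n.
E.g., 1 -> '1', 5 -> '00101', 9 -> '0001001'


num_bits = floor(log2(438)) + 1 = 9
leading_zeros = num_bits - 1 = 8
binary(438) = 110110110

Elias gamma(438) = '00000000' + '110110110' = 00000000110110110 (17 bits)


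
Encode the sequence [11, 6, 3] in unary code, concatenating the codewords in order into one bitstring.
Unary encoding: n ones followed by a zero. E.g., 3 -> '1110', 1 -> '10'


Encode each number as n ones followed by a terminating 0:
  11 -> 111111111110 (12 bits)
  6 -> 1111110 (7 bits)
  3 -> 1110 (4 bits)
Total length = 12 + 7 + 4 = 23 bits.

Unary([11, 6, 3]) = 11111111111011111101110 (23 bits)


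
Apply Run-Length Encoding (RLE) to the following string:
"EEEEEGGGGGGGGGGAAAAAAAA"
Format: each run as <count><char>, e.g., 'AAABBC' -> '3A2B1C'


Scanning runs left to right:
  i=0: run of 'E' x 5 -> '5E'
  i=5: run of 'G' x 10 -> '10G'
  i=15: run of 'A' x 8 -> '8A'

RLE = 5E10G8A


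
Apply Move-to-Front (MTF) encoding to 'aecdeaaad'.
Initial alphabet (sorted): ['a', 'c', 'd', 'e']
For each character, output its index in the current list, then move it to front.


MTF encoding:
'a': index 0 in ['a', 'c', 'd', 'e'] -> ['a', 'c', 'd', 'e']
'e': index 3 in ['a', 'c', 'd', 'e'] -> ['e', 'a', 'c', 'd']
'c': index 2 in ['e', 'a', 'c', 'd'] -> ['c', 'e', 'a', 'd']
'd': index 3 in ['c', 'e', 'a', 'd'] -> ['d', 'c', 'e', 'a']
'e': index 2 in ['d', 'c', 'e', 'a'] -> ['e', 'd', 'c', 'a']
'a': index 3 in ['e', 'd', 'c', 'a'] -> ['a', 'e', 'd', 'c']
'a': index 0 in ['a', 'e', 'd', 'c'] -> ['a', 'e', 'd', 'c']
'a': index 0 in ['a', 'e', 'd', 'c'] -> ['a', 'e', 'd', 'c']
'd': index 2 in ['a', 'e', 'd', 'c'] -> ['d', 'a', 'e', 'c']


Output: [0, 3, 2, 3, 2, 3, 0, 0, 2]


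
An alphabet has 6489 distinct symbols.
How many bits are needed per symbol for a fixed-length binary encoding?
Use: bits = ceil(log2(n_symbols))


log2(6489) = 12.6638
Bracket: 2^12 = 4096 < 6489 <= 2^13 = 8192
So ceil(log2(6489)) = 13

bits = ceil(log2(6489)) = ceil(12.6638) = 13 bits


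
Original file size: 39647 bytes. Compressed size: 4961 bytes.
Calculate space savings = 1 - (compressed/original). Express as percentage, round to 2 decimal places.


ratio = compressed/original = 4961/39647 = 0.125129
savings = 1 - ratio = 1 - 0.125129 = 0.874871
as a percentage: 0.874871 * 100 = 87.49%

Space savings = 1 - 4961/39647 = 87.49%


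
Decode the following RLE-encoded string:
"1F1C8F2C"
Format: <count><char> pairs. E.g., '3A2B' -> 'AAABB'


Expanding each <count><char> pair:
  1F -> 'F'
  1C -> 'C'
  8F -> 'FFFFFFFF'
  2C -> 'CC'

Decoded = FCFFFFFFFFCC


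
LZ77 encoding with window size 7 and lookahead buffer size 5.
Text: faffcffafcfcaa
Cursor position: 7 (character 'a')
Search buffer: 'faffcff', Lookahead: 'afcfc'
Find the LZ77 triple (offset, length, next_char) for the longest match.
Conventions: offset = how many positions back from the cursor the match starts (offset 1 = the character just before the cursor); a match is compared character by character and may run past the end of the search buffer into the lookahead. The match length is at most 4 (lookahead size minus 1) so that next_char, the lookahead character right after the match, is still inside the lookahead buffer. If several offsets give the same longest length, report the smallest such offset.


Try each offset into the search buffer:
  offset=1 (pos 6, char 'f'): match length 0
  offset=2 (pos 5, char 'f'): match length 0
  offset=3 (pos 4, char 'c'): match length 0
  offset=4 (pos 3, char 'f'): match length 0
  offset=5 (pos 2, char 'f'): match length 0
  offset=6 (pos 1, char 'a'): match length 2
  offset=7 (pos 0, char 'f'): match length 0
Longest match has length 2 at offset 6.
next_char = character at position 7 + 2 = 9 -> 'c'

Best match: offset=6, length=2 (matching 'af' starting at position 1)
LZ77 triple: (6, 2, 'c')


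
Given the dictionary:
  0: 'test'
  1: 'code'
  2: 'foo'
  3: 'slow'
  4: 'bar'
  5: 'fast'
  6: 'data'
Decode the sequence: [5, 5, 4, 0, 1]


Look up each index in the dictionary:
  5 -> 'fast'
  5 -> 'fast'
  4 -> 'bar'
  0 -> 'test'
  1 -> 'code'

Decoded: "fast fast bar test code"


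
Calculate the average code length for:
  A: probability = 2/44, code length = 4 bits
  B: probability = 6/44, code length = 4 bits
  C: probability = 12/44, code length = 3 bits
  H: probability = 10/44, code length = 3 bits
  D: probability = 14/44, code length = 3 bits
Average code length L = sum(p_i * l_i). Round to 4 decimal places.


Weighted contributions p_i * l_i:
  A: (2/44) * 4 = 8/44
  B: (6/44) * 4 = 24/44
  C: (12/44) * 3 = 36/44
  H: (10/44) * 3 = 30/44
  D: (14/44) * 3 = 42/44
Sum = (8 + 24 + 36 + 30 + 42)/44 = 140/44

L = 140/44 = 3.1818 bits/symbol


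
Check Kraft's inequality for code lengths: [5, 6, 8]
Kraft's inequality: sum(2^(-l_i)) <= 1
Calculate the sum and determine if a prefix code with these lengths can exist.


Sum = 2^(-5) + 2^(-6) + 2^(-8)
    = 0.03125 + 0.015625 + 0.00390625
    = 13/256 = 0.05078125
Since 0.05078125 <= 1, Kraft's inequality IS satisfied.
A prefix code with these lengths CAN exist.

Kraft sum = 0.05078125. Satisfied.


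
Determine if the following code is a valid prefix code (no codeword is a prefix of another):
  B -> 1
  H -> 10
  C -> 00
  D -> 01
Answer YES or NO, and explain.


Checking each pair (does one codeword prefix another?):
  B='1' vs H='10': prefix -- VIOLATION

NO -- this is NOT a valid prefix code. B (1) is a prefix of H (10).


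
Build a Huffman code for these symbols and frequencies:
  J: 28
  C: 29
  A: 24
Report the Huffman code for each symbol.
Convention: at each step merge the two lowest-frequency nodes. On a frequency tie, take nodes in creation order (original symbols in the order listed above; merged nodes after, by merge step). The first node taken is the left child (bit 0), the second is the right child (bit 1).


Huffman tree construction:
Step 1: Merge A(24) + J(28) = 52
Step 2: Merge C(29) + (A+J)(52) = 81
Read each symbol's code off the tree from the root (left child = 0, right child = 1).

Codes:
  J: 11 (length 2)
  C: 0 (length 1)
  A: 10 (length 2)
Average code length: 133/81 = 1.6420 bits/symbol


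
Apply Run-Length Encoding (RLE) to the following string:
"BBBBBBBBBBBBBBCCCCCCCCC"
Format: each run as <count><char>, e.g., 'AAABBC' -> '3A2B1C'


Scanning runs left to right:
  i=0: run of 'B' x 14 -> '14B'
  i=14: run of 'C' x 9 -> '9C'

RLE = 14B9C


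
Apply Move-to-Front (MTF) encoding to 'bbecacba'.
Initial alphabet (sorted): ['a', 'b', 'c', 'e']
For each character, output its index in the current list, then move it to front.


MTF encoding:
'b': index 1 in ['a', 'b', 'c', 'e'] -> ['b', 'a', 'c', 'e']
'b': index 0 in ['b', 'a', 'c', 'e'] -> ['b', 'a', 'c', 'e']
'e': index 3 in ['b', 'a', 'c', 'e'] -> ['e', 'b', 'a', 'c']
'c': index 3 in ['e', 'b', 'a', 'c'] -> ['c', 'e', 'b', 'a']
'a': index 3 in ['c', 'e', 'b', 'a'] -> ['a', 'c', 'e', 'b']
'c': index 1 in ['a', 'c', 'e', 'b'] -> ['c', 'a', 'e', 'b']
'b': index 3 in ['c', 'a', 'e', 'b'] -> ['b', 'c', 'a', 'e']
'a': index 2 in ['b', 'c', 'a', 'e'] -> ['a', 'b', 'c', 'e']


Output: [1, 0, 3, 3, 3, 1, 3, 2]


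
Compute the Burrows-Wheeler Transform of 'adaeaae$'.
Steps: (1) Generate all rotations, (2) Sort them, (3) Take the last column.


Rotations (sorted):
  0: $adaeaae -> last char: e
  1: aae$adae -> last char: e
  2: adaeaae$ -> last char: $
  3: ae$adaea -> last char: a
  4: aeaae$ad -> last char: d
  5: daeaae$a -> last char: a
  6: e$adaeaa -> last char: a
  7: eaae$ada -> last char: a


BWT = ee$adaaa


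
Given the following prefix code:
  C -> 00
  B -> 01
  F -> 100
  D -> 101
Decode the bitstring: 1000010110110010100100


Decoding step by step:
Bits 100 -> F
Bits 00 -> C
Bits 101 -> D
Bits 101 -> D
Bits 100 -> F
Bits 101 -> D
Bits 00 -> C
Bits 100 -> F


Decoded message: FCDDFDCF


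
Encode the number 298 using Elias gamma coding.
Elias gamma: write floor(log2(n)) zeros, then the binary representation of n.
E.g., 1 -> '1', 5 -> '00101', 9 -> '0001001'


num_bits = floor(log2(298)) + 1 = 9
leading_zeros = num_bits - 1 = 8
binary(298) = 100101010

Elias gamma(298) = '00000000' + '100101010' = 00000000100101010 (17 bits)


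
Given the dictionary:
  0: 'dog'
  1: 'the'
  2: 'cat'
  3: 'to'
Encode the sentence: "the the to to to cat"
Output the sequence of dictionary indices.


Look up each word in the dictionary:
  'the' -> 1
  'the' -> 1
  'to' -> 3
  'to' -> 3
  'to' -> 3
  'cat' -> 2

Encoded: [1, 1, 3, 3, 3, 2]


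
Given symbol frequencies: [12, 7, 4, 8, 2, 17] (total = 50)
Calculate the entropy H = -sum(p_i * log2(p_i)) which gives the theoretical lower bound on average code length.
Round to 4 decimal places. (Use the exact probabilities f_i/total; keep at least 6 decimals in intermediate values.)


Per-symbol terms -p_i * log2(p_i) with p_i = f_i/50:
  p = 12/50 = 0.240000: log2(p) = -2.058894, -p*log2(p) = 0.494134
  p = 7/50 = 0.140000: log2(p) = -2.836501, -p*log2(p) = 0.397110
  p = 4/50 = 0.080000: log2(p) = -3.643856, -p*log2(p) = 0.291508
  p = 8/50 = 0.160000: log2(p) = -2.643856, -p*log2(p) = 0.423017
  p = 2/50 = 0.040000: log2(p) = -4.643856, -p*log2(p) = 0.185754
  p = 17/50 = 0.340000: log2(p) = -1.556393, -p*log2(p) = 0.529174
H = 0.494134 + 0.397110 + 0.291508 + 0.423017 + 0.185754 + 0.529174 = 2.320697

H = 2.3207 bits/symbol


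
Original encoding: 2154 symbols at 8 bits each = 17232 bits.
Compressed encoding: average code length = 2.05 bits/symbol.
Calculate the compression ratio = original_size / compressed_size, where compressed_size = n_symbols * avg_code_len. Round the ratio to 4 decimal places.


original_size = n_symbols * orig_bits = 2154 * 8 = 17232 bits
compressed_size = n_symbols * avg_code_len = 2154 * 2.05 = 4415.7 bits
ratio = original_size / compressed_size = 17232 / 4415.7 = 3.9024

Compression ratio = 3.9024


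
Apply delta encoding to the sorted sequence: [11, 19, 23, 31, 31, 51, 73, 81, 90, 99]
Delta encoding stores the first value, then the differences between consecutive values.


First value: 11
Deltas:
  19 - 11 = 8
  23 - 19 = 4
  31 - 23 = 8
  31 - 31 = 0
  51 - 31 = 20
  73 - 51 = 22
  81 - 73 = 8
  90 - 81 = 9
  99 - 90 = 9


Delta encoded: [11, 8, 4, 8, 0, 20, 22, 8, 9, 9]


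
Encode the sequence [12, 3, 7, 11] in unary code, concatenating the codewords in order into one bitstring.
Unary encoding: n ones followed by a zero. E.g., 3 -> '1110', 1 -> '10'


Encode each number as n ones followed by a terminating 0:
  12 -> 1111111111110 (13 bits)
  3 -> 1110 (4 bits)
  7 -> 11111110 (8 bits)
  11 -> 111111111110 (12 bits)
Total length = 13 + 4 + 8 + 12 = 37 bits.

Unary([12, 3, 7, 11]) = 1111111111110111011111110111111111110 (37 bits)


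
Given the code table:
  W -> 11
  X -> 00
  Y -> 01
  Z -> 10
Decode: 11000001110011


Decoding:
11 -> W
00 -> X
00 -> X
01 -> Y
11 -> W
00 -> X
11 -> W


Result: WXXYWXW


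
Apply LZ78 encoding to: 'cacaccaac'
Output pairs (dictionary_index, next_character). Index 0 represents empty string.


LZ78 encoding steps:
Dictionary: {0: ''}
Step 1: w='' (idx 0), next='c' -> output (0, 'c'), add 'c' as idx 1
Step 2: w='' (idx 0), next='a' -> output (0, 'a'), add 'a' as idx 2
Step 3: w='c' (idx 1), next='a' -> output (1, 'a'), add 'ca' as idx 3
Step 4: w='c' (idx 1), next='c' -> output (1, 'c'), add 'cc' as idx 4
Step 5: w='a' (idx 2), next='a' -> output (2, 'a'), add 'aa' as idx 5
Step 6: w='c' (idx 1), end of input -> output (1, '')


Encoded: [(0, 'c'), (0, 'a'), (1, 'a'), (1, 'c'), (2, 'a'), (1, '')]


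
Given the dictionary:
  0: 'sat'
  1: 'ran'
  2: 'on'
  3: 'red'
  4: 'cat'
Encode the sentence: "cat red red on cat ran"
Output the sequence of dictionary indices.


Look up each word in the dictionary:
  'cat' -> 4
  'red' -> 3
  'red' -> 3
  'on' -> 2
  'cat' -> 4
  'ran' -> 1

Encoded: [4, 3, 3, 2, 4, 1]


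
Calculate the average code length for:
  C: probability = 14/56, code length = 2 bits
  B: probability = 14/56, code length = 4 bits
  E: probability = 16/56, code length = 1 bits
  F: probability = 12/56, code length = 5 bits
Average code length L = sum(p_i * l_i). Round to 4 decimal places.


Weighted contributions p_i * l_i:
  C: (14/56) * 2 = 28/56
  B: (14/56) * 4 = 56/56
  E: (16/56) * 1 = 16/56
  F: (12/56) * 5 = 60/56
Sum = (28 + 56 + 16 + 60)/56 = 160/56

L = 160/56 = 2.8571 bits/symbol


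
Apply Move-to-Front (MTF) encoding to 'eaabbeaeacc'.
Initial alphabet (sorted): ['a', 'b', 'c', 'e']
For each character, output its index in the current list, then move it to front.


MTF encoding:
'e': index 3 in ['a', 'b', 'c', 'e'] -> ['e', 'a', 'b', 'c']
'a': index 1 in ['e', 'a', 'b', 'c'] -> ['a', 'e', 'b', 'c']
'a': index 0 in ['a', 'e', 'b', 'c'] -> ['a', 'e', 'b', 'c']
'b': index 2 in ['a', 'e', 'b', 'c'] -> ['b', 'a', 'e', 'c']
'b': index 0 in ['b', 'a', 'e', 'c'] -> ['b', 'a', 'e', 'c']
'e': index 2 in ['b', 'a', 'e', 'c'] -> ['e', 'b', 'a', 'c']
'a': index 2 in ['e', 'b', 'a', 'c'] -> ['a', 'e', 'b', 'c']
'e': index 1 in ['a', 'e', 'b', 'c'] -> ['e', 'a', 'b', 'c']
'a': index 1 in ['e', 'a', 'b', 'c'] -> ['a', 'e', 'b', 'c']
'c': index 3 in ['a', 'e', 'b', 'c'] -> ['c', 'a', 'e', 'b']
'c': index 0 in ['c', 'a', 'e', 'b'] -> ['c', 'a', 'e', 'b']


Output: [3, 1, 0, 2, 0, 2, 2, 1, 1, 3, 0]


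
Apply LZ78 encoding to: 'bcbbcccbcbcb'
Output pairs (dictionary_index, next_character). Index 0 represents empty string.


LZ78 encoding steps:
Dictionary: {0: ''}
Step 1: w='' (idx 0), next='b' -> output (0, 'b'), add 'b' as idx 1
Step 2: w='' (idx 0), next='c' -> output (0, 'c'), add 'c' as idx 2
Step 3: w='b' (idx 1), next='b' -> output (1, 'b'), add 'bb' as idx 3
Step 4: w='c' (idx 2), next='c' -> output (2, 'c'), add 'cc' as idx 4
Step 5: w='c' (idx 2), next='b' -> output (2, 'b'), add 'cb' as idx 5
Step 6: w='cb' (idx 5), next='c' -> output (5, 'c'), add 'cbc' as idx 6
Step 7: w='b' (idx 1), end of input -> output (1, '')


Encoded: [(0, 'b'), (0, 'c'), (1, 'b'), (2, 'c'), (2, 'b'), (5, 'c'), (1, '')]


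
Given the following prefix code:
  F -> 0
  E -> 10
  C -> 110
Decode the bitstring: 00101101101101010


Decoding step by step:
Bits 0 -> F
Bits 0 -> F
Bits 10 -> E
Bits 110 -> C
Bits 110 -> C
Bits 110 -> C
Bits 10 -> E
Bits 10 -> E


Decoded message: FFECCCEE


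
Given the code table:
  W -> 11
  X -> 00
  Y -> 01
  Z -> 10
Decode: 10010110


Decoding:
10 -> Z
01 -> Y
01 -> Y
10 -> Z


Result: ZYYZ


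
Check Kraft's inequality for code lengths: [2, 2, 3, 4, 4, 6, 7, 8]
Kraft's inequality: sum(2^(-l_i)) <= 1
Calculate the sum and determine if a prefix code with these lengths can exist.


Sum = 2^(-2) + 2^(-2) + 2^(-3) + 2^(-4) + 2^(-4) + 2^(-6) + 2^(-7) + 2^(-8)
    = 0.25 + 0.25 + 0.125 + 0.0625 + 0.0625 + 0.015625 + 0.0078125 + 0.00390625
    = 199/256 = 0.77734375
Since 0.77734375 <= 1, Kraft's inequality IS satisfied.
A prefix code with these lengths CAN exist.

Kraft sum = 0.77734375. Satisfied.


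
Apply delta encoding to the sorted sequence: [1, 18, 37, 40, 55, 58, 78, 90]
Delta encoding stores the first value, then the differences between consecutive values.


First value: 1
Deltas:
  18 - 1 = 17
  37 - 18 = 19
  40 - 37 = 3
  55 - 40 = 15
  58 - 55 = 3
  78 - 58 = 20
  90 - 78 = 12


Delta encoded: [1, 17, 19, 3, 15, 3, 20, 12]


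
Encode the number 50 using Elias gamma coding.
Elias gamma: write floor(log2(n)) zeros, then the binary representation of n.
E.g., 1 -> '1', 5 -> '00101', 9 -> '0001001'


num_bits = floor(log2(50)) + 1 = 6
leading_zeros = num_bits - 1 = 5
binary(50) = 110010

Elias gamma(50) = '00000' + '110010' = 00000110010 (11 bits)


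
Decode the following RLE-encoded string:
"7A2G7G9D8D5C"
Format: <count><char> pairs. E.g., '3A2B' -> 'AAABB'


Expanding each <count><char> pair:
  7A -> 'AAAAAAA'
  2G -> 'GG'
  7G -> 'GGGGGGG'
  9D -> 'DDDDDDDDD'
  8D -> 'DDDDDDDD'
  5C -> 'CCCCC'

Decoded = AAAAAAAGGGGGGGGGDDDDDDDDDDDDDDDDDCCCCC


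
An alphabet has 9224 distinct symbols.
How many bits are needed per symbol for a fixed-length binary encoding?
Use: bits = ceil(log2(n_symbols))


log2(9224) = 13.1712
Bracket: 2^13 = 8192 < 9224 <= 2^14 = 16384
So ceil(log2(9224)) = 14

bits = ceil(log2(9224)) = ceil(13.1712) = 14 bits


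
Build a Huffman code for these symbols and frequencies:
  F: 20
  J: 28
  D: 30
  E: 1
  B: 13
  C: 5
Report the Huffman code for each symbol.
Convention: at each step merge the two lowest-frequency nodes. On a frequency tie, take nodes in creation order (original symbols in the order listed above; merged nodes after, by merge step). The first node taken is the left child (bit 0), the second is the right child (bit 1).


Huffman tree construction:
Step 1: Merge E(1) + C(5) = 6
Step 2: Merge (E+C)(6) + B(13) = 19
Step 3: Merge ((E+C)+B)(19) + F(20) = 39
Step 4: Merge J(28) + D(30) = 58
Step 5: Merge (((E+C)+B)+F)(39) + (J+D)(58) = 97
Read each symbol's code off the tree from the root (left child = 0, right child = 1).

Codes:
  F: 01 (length 2)
  J: 10 (length 2)
  D: 11 (length 2)
  E: 0000 (length 4)
  B: 001 (length 3)
  C: 0001 (length 4)
Average code length: 219/97 = 2.2577 bits/symbol


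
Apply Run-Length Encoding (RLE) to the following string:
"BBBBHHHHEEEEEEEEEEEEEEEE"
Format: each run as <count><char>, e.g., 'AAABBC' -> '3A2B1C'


Scanning runs left to right:
  i=0: run of 'B' x 4 -> '4B'
  i=4: run of 'H' x 4 -> '4H'
  i=8: run of 'E' x 16 -> '16E'

RLE = 4B4H16E


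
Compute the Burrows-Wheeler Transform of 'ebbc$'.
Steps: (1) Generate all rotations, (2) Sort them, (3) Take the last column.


Rotations (sorted):
  0: $ebbc -> last char: c
  1: bbc$e -> last char: e
  2: bc$eb -> last char: b
  3: c$ebb -> last char: b
  4: ebbc$ -> last char: $


BWT = cebb$


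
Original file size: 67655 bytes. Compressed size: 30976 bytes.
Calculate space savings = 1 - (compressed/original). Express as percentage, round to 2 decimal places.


ratio = compressed/original = 30976/67655 = 0.457852
savings = 1 - ratio = 1 - 0.457852 = 0.542148
as a percentage: 0.542148 * 100 = 54.21%

Space savings = 1 - 30976/67655 = 54.21%


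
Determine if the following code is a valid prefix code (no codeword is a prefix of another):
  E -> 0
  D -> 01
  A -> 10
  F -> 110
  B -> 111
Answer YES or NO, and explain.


Checking each pair (does one codeword prefix another?):
  E='0' vs D='01': prefix -- VIOLATION

NO -- this is NOT a valid prefix code. E (0) is a prefix of D (01).


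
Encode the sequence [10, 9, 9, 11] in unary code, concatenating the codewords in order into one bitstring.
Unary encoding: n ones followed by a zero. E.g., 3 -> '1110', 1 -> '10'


Encode each number as n ones followed by a terminating 0:
  10 -> 11111111110 (11 bits)
  9 -> 1111111110 (10 bits)
  9 -> 1111111110 (10 bits)
  11 -> 111111111110 (12 bits)
Total length = 11 + 10 + 10 + 12 = 43 bits.

Unary([10, 9, 9, 11]) = 1111111111011111111101111111110111111111110 (43 bits)


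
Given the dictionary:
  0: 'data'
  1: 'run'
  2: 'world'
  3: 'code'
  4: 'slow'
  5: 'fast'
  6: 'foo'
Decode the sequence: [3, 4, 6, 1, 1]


Look up each index in the dictionary:
  3 -> 'code'
  4 -> 'slow'
  6 -> 'foo'
  1 -> 'run'
  1 -> 'run'

Decoded: "code slow foo run run"


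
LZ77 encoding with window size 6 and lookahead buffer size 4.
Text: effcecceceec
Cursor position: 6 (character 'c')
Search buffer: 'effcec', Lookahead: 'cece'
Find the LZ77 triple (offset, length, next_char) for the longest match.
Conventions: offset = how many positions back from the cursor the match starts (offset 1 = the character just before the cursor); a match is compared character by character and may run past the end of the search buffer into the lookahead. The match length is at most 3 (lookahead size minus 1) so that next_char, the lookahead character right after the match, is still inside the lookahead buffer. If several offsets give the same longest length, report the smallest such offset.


Try each offset into the search buffer:
  offset=1 (pos 5, char 'c'): match length 1
  offset=2 (pos 4, char 'e'): match length 0
  offset=3 (pos 3, char 'c'): match length 3
  offset=4 (pos 2, char 'f'): match length 0
  offset=5 (pos 1, char 'f'): match length 0
  offset=6 (pos 0, char 'e'): match length 0
Longest match has length 3 at offset 3.
next_char = character at position 6 + 3 = 9 -> 'e'

Best match: offset=3, length=3 (matching 'cec' starting at position 3)
LZ77 triple: (3, 3, 'e')


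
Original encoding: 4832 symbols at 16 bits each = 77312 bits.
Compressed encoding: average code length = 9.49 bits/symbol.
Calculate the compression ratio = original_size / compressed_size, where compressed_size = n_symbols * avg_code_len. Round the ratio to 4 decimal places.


original_size = n_symbols * orig_bits = 4832 * 16 = 77312 bits
compressed_size = n_symbols * avg_code_len = 4832 * 9.49 = 45855.68 bits
ratio = original_size / compressed_size = 77312 / 45855.68 = 1.686

Compression ratio = 1.686


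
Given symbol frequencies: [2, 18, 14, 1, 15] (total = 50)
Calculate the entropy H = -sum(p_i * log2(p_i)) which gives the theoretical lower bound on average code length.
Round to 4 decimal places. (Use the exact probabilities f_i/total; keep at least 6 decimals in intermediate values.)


Per-symbol terms -p_i * log2(p_i) with p_i = f_i/50:
  p = 2/50 = 0.040000: log2(p) = -4.643856, -p*log2(p) = 0.185754
  p = 18/50 = 0.360000: log2(p) = -1.473931, -p*log2(p) = 0.530615
  p = 14/50 = 0.280000: log2(p) = -1.836501, -p*log2(p) = 0.514220
  p = 1/50 = 0.020000: log2(p) = -5.643856, -p*log2(p) = 0.112877
  p = 15/50 = 0.300000: log2(p) = -1.736966, -p*log2(p) = 0.521090
H = 0.185754 + 0.530615 + 0.514220 + 0.112877 + 0.521090 = 1.864556

H = 1.8646 bits/symbol


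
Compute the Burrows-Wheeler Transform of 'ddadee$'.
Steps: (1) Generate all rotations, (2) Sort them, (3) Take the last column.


Rotations (sorted):
  0: $ddadee -> last char: e
  1: adee$dd -> last char: d
  2: dadee$d -> last char: d
  3: ddadee$ -> last char: $
  4: dee$dda -> last char: a
  5: e$ddade -> last char: e
  6: ee$ddad -> last char: d


BWT = edd$aed


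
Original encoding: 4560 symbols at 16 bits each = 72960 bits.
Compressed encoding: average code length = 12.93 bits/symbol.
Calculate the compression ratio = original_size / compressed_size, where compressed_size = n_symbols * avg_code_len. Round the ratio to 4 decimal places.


original_size = n_symbols * orig_bits = 4560 * 16 = 72960 bits
compressed_size = n_symbols * avg_code_len = 4560 * 12.93 = 58960.8 bits
ratio = original_size / compressed_size = 72960 / 58960.8 = 1.2374

Compression ratio = 1.2374


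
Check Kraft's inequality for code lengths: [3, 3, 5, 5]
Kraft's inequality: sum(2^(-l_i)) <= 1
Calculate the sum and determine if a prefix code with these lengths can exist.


Sum = 2^(-3) + 2^(-3) + 2^(-5) + 2^(-5)
    = 0.125 + 0.125 + 0.03125 + 0.03125
    = 10/32 = 0.3125
Since 0.3125 <= 1, Kraft's inequality IS satisfied.
A prefix code with these lengths CAN exist.

Kraft sum = 0.3125. Satisfied.


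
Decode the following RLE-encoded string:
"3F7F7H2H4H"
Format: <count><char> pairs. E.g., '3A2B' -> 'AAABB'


Expanding each <count><char> pair:
  3F -> 'FFF'
  7F -> 'FFFFFFF'
  7H -> 'HHHHHHH'
  2H -> 'HH'
  4H -> 'HHHH'

Decoded = FFFFFFFFFFHHHHHHHHHHHHH


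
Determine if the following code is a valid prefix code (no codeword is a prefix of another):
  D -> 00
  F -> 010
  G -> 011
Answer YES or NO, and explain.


Checking each pair (does one codeword prefix another?):
  D='00' vs F='010': no prefix
  D='00' vs G='011': no prefix
  F='010' vs D='00': no prefix
  F='010' vs G='011': no prefix
  G='011' vs D='00': no prefix
  G='011' vs F='010': no prefix
No violation found over all pairs.

YES -- this is a valid prefix code. No codeword is a prefix of any other codeword.


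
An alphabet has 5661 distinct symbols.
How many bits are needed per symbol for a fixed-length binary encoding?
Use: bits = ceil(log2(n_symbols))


log2(5661) = 12.4668
Bracket: 2^12 = 4096 < 5661 <= 2^13 = 8192
So ceil(log2(5661)) = 13

bits = ceil(log2(5661)) = ceil(12.4668) = 13 bits


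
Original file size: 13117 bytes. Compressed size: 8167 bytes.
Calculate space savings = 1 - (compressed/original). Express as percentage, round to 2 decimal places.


ratio = compressed/original = 8167/13117 = 0.622627
savings = 1 - ratio = 1 - 0.622627 = 0.377373
as a percentage: 0.377373 * 100 = 37.74%

Space savings = 1 - 8167/13117 = 37.74%


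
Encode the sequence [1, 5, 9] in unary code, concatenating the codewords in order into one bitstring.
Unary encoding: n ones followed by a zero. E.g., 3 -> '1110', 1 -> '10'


Encode each number as n ones followed by a terminating 0:
  1 -> 10 (2 bits)
  5 -> 111110 (6 bits)
  9 -> 1111111110 (10 bits)
Total length = 2 + 6 + 10 = 18 bits.

Unary([1, 5, 9]) = 101111101111111110 (18 bits)


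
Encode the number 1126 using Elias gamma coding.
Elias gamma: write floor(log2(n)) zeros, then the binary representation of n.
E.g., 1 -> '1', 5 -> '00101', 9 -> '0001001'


num_bits = floor(log2(1126)) + 1 = 11
leading_zeros = num_bits - 1 = 10
binary(1126) = 10001100110

Elias gamma(1126) = '0000000000' + '10001100110' = 000000000010001100110 (21 bits)


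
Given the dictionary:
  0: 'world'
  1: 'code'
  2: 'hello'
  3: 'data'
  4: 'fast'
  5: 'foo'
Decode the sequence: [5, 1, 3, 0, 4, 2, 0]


Look up each index in the dictionary:
  5 -> 'foo'
  1 -> 'code'
  3 -> 'data'
  0 -> 'world'
  4 -> 'fast'
  2 -> 'hello'
  0 -> 'world'

Decoded: "foo code data world fast hello world"


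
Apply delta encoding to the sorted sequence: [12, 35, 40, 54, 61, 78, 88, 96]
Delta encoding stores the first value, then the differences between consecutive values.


First value: 12
Deltas:
  35 - 12 = 23
  40 - 35 = 5
  54 - 40 = 14
  61 - 54 = 7
  78 - 61 = 17
  88 - 78 = 10
  96 - 88 = 8


Delta encoded: [12, 23, 5, 14, 7, 17, 10, 8]


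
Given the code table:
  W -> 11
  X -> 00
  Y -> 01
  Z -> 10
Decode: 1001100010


Decoding:
10 -> Z
01 -> Y
10 -> Z
00 -> X
10 -> Z


Result: ZYZXZ


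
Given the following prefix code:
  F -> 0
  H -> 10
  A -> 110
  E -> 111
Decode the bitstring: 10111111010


Decoding step by step:
Bits 10 -> H
Bits 111 -> E
Bits 111 -> E
Bits 0 -> F
Bits 10 -> H


Decoded message: HEEFH


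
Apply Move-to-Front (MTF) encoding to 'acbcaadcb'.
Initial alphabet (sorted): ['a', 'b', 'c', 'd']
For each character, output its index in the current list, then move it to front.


MTF encoding:
'a': index 0 in ['a', 'b', 'c', 'd'] -> ['a', 'b', 'c', 'd']
'c': index 2 in ['a', 'b', 'c', 'd'] -> ['c', 'a', 'b', 'd']
'b': index 2 in ['c', 'a', 'b', 'd'] -> ['b', 'c', 'a', 'd']
'c': index 1 in ['b', 'c', 'a', 'd'] -> ['c', 'b', 'a', 'd']
'a': index 2 in ['c', 'b', 'a', 'd'] -> ['a', 'c', 'b', 'd']
'a': index 0 in ['a', 'c', 'b', 'd'] -> ['a', 'c', 'b', 'd']
'd': index 3 in ['a', 'c', 'b', 'd'] -> ['d', 'a', 'c', 'b']
'c': index 2 in ['d', 'a', 'c', 'b'] -> ['c', 'd', 'a', 'b']
'b': index 3 in ['c', 'd', 'a', 'b'] -> ['b', 'c', 'd', 'a']


Output: [0, 2, 2, 1, 2, 0, 3, 2, 3]


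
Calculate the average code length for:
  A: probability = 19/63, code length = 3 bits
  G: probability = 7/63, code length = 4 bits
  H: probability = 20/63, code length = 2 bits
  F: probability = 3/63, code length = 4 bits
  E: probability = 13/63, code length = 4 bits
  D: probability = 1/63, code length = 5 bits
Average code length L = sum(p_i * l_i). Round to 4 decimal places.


Weighted contributions p_i * l_i:
  A: (19/63) * 3 = 57/63
  G: (7/63) * 4 = 28/63
  H: (20/63) * 2 = 40/63
  F: (3/63) * 4 = 12/63
  E: (13/63) * 4 = 52/63
  D: (1/63) * 5 = 5/63
Sum = (57 + 28 + 40 + 12 + 52 + 5)/63 = 194/63

L = 194/63 = 3.0794 bits/symbol


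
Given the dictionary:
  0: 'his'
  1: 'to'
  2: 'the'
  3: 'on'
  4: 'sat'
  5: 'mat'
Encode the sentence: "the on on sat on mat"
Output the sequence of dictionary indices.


Look up each word in the dictionary:
  'the' -> 2
  'on' -> 3
  'on' -> 3
  'sat' -> 4
  'on' -> 3
  'mat' -> 5

Encoded: [2, 3, 3, 4, 3, 5]


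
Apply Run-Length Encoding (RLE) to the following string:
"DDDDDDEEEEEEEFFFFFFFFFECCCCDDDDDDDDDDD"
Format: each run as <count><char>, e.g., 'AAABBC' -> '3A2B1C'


Scanning runs left to right:
  i=0: run of 'D' x 6 -> '6D'
  i=6: run of 'E' x 7 -> '7E'
  i=13: run of 'F' x 9 -> '9F'
  i=22: run of 'E' x 1 -> '1E'
  i=23: run of 'C' x 4 -> '4C'
  i=27: run of 'D' x 11 -> '11D'

RLE = 6D7E9F1E4C11D


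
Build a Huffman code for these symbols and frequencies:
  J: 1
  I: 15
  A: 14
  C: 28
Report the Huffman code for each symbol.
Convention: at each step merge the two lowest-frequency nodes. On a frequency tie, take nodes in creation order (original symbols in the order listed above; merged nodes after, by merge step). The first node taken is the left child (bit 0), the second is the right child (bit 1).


Huffman tree construction:
Step 1: Merge J(1) + A(14) = 15
Step 2: Merge I(15) + (J+A)(15) = 30
Step 3: Merge C(28) + (I+(J+A))(30) = 58
Read each symbol's code off the tree from the root (left child = 0, right child = 1).

Codes:
  J: 110 (length 3)
  I: 10 (length 2)
  A: 111 (length 3)
  C: 0 (length 1)
Average code length: 103/58 = 1.7759 bits/symbol


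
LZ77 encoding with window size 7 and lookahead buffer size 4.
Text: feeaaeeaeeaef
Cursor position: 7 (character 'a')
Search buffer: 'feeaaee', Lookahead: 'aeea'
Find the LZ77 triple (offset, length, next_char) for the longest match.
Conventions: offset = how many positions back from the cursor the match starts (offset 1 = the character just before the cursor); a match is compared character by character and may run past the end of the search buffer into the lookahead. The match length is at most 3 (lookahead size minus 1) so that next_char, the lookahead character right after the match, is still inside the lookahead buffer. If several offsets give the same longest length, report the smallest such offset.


Try each offset into the search buffer:
  offset=1 (pos 6, char 'e'): match length 0
  offset=2 (pos 5, char 'e'): match length 0
  offset=3 (pos 4, char 'a'): match length 3
  offset=4 (pos 3, char 'a'): match length 1
  offset=5 (pos 2, char 'e'): match length 0
  offset=6 (pos 1, char 'e'): match length 0
  offset=7 (pos 0, char 'f'): match length 0
Longest match has length 3 at offset 3.
next_char = character at position 7 + 3 = 10 -> 'a'

Best match: offset=3, length=3 (matching 'aee' starting at position 4)
LZ77 triple: (3, 3, 'a')


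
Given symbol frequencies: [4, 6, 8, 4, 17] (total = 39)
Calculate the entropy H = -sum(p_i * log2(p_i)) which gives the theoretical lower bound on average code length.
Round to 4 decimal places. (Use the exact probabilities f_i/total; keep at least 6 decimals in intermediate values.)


Per-symbol terms -p_i * log2(p_i) with p_i = f_i/39:
  p = 4/39 = 0.102564: log2(p) = -3.285402, -p*log2(p) = 0.336964
  p = 6/39 = 0.153846: log2(p) = -2.700440, -p*log2(p) = 0.415452
  p = 8/39 = 0.205128: log2(p) = -2.285402, -p*log2(p) = 0.468800
  p = 4/39 = 0.102564: log2(p) = -3.285402, -p*log2(p) = 0.336964
  p = 17/39 = 0.435897: log2(p) = -1.197939, -p*log2(p) = 0.522179
H = 0.336964 + 0.415452 + 0.468800 + 0.336964 + 0.522179 = 2.080359

H = 2.0804 bits/symbol


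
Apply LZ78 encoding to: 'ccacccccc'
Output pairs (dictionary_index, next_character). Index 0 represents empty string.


LZ78 encoding steps:
Dictionary: {0: ''}
Step 1: w='' (idx 0), next='c' -> output (0, 'c'), add 'c' as idx 1
Step 2: w='c' (idx 1), next='a' -> output (1, 'a'), add 'ca' as idx 2
Step 3: w='c' (idx 1), next='c' -> output (1, 'c'), add 'cc' as idx 3
Step 4: w='cc' (idx 3), next='c' -> output (3, 'c'), add 'ccc' as idx 4
Step 5: w='c' (idx 1), end of input -> output (1, '')


Encoded: [(0, 'c'), (1, 'a'), (1, 'c'), (3, 'c'), (1, '')]


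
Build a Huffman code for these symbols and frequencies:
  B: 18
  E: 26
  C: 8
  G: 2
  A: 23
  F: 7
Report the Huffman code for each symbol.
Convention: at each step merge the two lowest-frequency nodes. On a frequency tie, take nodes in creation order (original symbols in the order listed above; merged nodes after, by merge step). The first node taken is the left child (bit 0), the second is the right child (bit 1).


Huffman tree construction:
Step 1: Merge G(2) + F(7) = 9
Step 2: Merge C(8) + (G+F)(9) = 17
Step 3: Merge (C+(G+F))(17) + B(18) = 35
Step 4: Merge A(23) + E(26) = 49
Step 5: Merge ((C+(G+F))+B)(35) + (A+E)(49) = 84
Read each symbol's code off the tree from the root (left child = 0, right child = 1).

Codes:
  B: 01 (length 2)
  E: 11 (length 2)
  C: 000 (length 3)
  G: 0010 (length 4)
  A: 10 (length 2)
  F: 0011 (length 4)
Average code length: 194/84 = 2.3095 bits/symbol


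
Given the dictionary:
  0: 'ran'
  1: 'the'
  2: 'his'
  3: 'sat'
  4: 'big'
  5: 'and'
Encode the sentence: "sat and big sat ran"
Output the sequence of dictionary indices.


Look up each word in the dictionary:
  'sat' -> 3
  'and' -> 5
  'big' -> 4
  'sat' -> 3
  'ran' -> 0

Encoded: [3, 5, 4, 3, 0]
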